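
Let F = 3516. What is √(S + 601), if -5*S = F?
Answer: I*√2555/5 ≈ 10.109*I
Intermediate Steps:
S = -3516/5 (S = -⅕*3516 = -3516/5 ≈ -703.20)
√(S + 601) = √(-3516/5 + 601) = √(-511/5) = I*√2555/5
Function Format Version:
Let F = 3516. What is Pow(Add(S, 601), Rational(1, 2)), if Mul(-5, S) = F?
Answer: Mul(Rational(1, 5), I, Pow(2555, Rational(1, 2))) ≈ Mul(10.109, I)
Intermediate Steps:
S = Rational(-3516, 5) (S = Mul(Rational(-1, 5), 3516) = Rational(-3516, 5) ≈ -703.20)
Pow(Add(S, 601), Rational(1, 2)) = Pow(Add(Rational(-3516, 5), 601), Rational(1, 2)) = Pow(Rational(-511, 5), Rational(1, 2)) = Mul(Rational(1, 5), I, Pow(2555, Rational(1, 2)))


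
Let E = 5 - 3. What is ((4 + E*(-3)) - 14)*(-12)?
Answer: 192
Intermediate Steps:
E = 2
((4 + E*(-3)) - 14)*(-12) = ((4 + 2*(-3)) - 14)*(-12) = ((4 - 6) - 14)*(-12) = (-2 - 14)*(-12) = -16*(-12) = 192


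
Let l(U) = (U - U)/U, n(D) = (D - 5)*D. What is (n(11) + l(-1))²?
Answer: 4356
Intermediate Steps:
n(D) = D*(-5 + D) (n(D) = (-5 + D)*D = D*(-5 + D))
l(U) = 0 (l(U) = 0/U = 0)
(n(11) + l(-1))² = (11*(-5 + 11) + 0)² = (11*6 + 0)² = (66 + 0)² = 66² = 4356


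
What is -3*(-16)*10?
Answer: 480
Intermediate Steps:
-3*(-16)*10 = 48*10 = 480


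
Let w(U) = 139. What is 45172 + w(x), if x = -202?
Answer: 45311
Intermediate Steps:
45172 + w(x) = 45172 + 139 = 45311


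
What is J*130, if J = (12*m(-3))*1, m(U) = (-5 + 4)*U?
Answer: 4680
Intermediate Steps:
m(U) = -U
J = 36 (J = (12*(-1*(-3)))*1 = (12*3)*1 = 36*1 = 36)
J*130 = 36*130 = 4680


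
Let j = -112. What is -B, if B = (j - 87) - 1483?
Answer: 1682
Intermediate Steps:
B = -1682 (B = (-112 - 87) - 1483 = -199 - 1483 = -1682)
-B = -1*(-1682) = 1682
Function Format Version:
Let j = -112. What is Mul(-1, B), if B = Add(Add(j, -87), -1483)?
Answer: 1682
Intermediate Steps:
B = -1682 (B = Add(Add(-112, -87), -1483) = Add(-199, -1483) = -1682)
Mul(-1, B) = Mul(-1, -1682) = 1682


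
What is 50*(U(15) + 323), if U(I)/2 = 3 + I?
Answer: 17950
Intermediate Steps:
U(I) = 6 + 2*I (U(I) = 2*(3 + I) = 6 + 2*I)
50*(U(15) + 323) = 50*((6 + 2*15) + 323) = 50*((6 + 30) + 323) = 50*(36 + 323) = 50*359 = 17950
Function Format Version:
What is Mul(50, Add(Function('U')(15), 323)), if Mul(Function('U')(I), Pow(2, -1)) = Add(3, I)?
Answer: 17950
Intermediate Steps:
Function('U')(I) = Add(6, Mul(2, I)) (Function('U')(I) = Mul(2, Add(3, I)) = Add(6, Mul(2, I)))
Mul(50, Add(Function('U')(15), 323)) = Mul(50, Add(Add(6, Mul(2, 15)), 323)) = Mul(50, Add(Add(6, 30), 323)) = Mul(50, Add(36, 323)) = Mul(50, 359) = 17950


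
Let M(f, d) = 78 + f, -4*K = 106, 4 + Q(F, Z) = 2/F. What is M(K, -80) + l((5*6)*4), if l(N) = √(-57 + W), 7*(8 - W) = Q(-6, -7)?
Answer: 103/2 + 2*I*√5334/21 ≈ 51.5 + 6.9556*I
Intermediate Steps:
Q(F, Z) = -4 + 2/F
W = 181/21 (W = 8 - (-4 + 2/(-6))/7 = 8 - (-4 + 2*(-⅙))/7 = 8 - (-4 - ⅓)/7 = 8 - ⅐*(-13/3) = 8 + 13/21 = 181/21 ≈ 8.6190)
K = -53/2 (K = -¼*106 = -53/2 ≈ -26.500)
l(N) = 2*I*√5334/21 (l(N) = √(-57 + 181/21) = √(-1016/21) = 2*I*√5334/21)
M(K, -80) + l((5*6)*4) = (78 - 53/2) + 2*I*√5334/21 = 103/2 + 2*I*√5334/21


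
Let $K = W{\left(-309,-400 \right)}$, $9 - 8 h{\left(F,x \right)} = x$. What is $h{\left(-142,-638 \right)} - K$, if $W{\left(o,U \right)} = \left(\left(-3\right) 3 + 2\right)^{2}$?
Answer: $\frac{255}{8} \approx 31.875$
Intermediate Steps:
$h{\left(F,x \right)} = \frac{9}{8} - \frac{x}{8}$
$W{\left(o,U \right)} = 49$ ($W{\left(o,U \right)} = \left(-9 + 2\right)^{2} = \left(-7\right)^{2} = 49$)
$K = 49$
$h{\left(-142,-638 \right)} - K = \left(\frac{9}{8} - - \frac{319}{4}\right) - 49 = \left(\frac{9}{8} + \frac{319}{4}\right) - 49 = \frac{647}{8} - 49 = \frac{255}{8}$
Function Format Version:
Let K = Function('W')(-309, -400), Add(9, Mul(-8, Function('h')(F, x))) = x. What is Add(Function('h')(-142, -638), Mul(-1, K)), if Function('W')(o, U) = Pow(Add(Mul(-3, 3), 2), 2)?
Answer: Rational(255, 8) ≈ 31.875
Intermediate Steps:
Function('h')(F, x) = Add(Rational(9, 8), Mul(Rational(-1, 8), x))
Function('W')(o, U) = 49 (Function('W')(o, U) = Pow(Add(-9, 2), 2) = Pow(-7, 2) = 49)
K = 49
Add(Function('h')(-142, -638), Mul(-1, K)) = Add(Add(Rational(9, 8), Mul(Rational(-1, 8), -638)), Mul(-1, 49)) = Add(Add(Rational(9, 8), Rational(319, 4)), -49) = Add(Rational(647, 8), -49) = Rational(255, 8)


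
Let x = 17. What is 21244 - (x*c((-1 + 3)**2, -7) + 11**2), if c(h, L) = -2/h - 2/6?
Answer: 126823/6 ≈ 21137.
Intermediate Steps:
c(h, L) = -1/3 - 2/h (c(h, L) = -2/h - 2*1/6 = -2/h - 1/3 = -1/3 - 2/h)
21244 - (x*c((-1 + 3)**2, -7) + 11**2) = 21244 - (17*((-6 - (-1 + 3)**2)/(3*((-1 + 3)**2))) + 11**2) = 21244 - (17*((-6 - 1*2**2)/(3*(2**2))) + 121) = 21244 - (17*((1/3)*(-6 - 1*4)/4) + 121) = 21244 - (17*((1/3)*(1/4)*(-6 - 4)) + 121) = 21244 - (17*((1/3)*(1/4)*(-10)) + 121) = 21244 - (17*(-5/6) + 121) = 21244 - (-85/6 + 121) = 21244 - 1*641/6 = 21244 - 641/6 = 126823/6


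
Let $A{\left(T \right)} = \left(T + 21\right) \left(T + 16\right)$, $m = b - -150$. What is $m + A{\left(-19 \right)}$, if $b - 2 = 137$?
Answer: $283$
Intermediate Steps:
$b = 139$ ($b = 2 + 137 = 139$)
$m = 289$ ($m = 139 - -150 = 139 + 150 = 289$)
$A{\left(T \right)} = \left(16 + T\right) \left(21 + T\right)$ ($A{\left(T \right)} = \left(21 + T\right) \left(16 + T\right) = \left(16 + T\right) \left(21 + T\right)$)
$m + A{\left(-19 \right)} = 289 + \left(336 + \left(-19\right)^{2} + 37 \left(-19\right)\right) = 289 + \left(336 + 361 - 703\right) = 289 - 6 = 283$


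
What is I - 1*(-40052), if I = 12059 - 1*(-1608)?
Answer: 53719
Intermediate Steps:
I = 13667 (I = 12059 + 1608 = 13667)
I - 1*(-40052) = 13667 - 1*(-40052) = 13667 + 40052 = 53719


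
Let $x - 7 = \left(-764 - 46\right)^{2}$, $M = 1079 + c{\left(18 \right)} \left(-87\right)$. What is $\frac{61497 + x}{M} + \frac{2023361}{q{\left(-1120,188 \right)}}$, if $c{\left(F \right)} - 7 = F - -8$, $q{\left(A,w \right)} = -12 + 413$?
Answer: $\frac{834525927}{179648} \approx 4645.3$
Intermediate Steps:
$q{\left(A,w \right)} = 401$
$c{\left(F \right)} = 15 + F$ ($c{\left(F \right)} = 7 + \left(F - -8\right) = 7 + \left(F + 8\right) = 7 + \left(8 + F\right) = 15 + F$)
$M = -1792$ ($M = 1079 + \left(15 + 18\right) \left(-87\right) = 1079 + 33 \left(-87\right) = 1079 - 2871 = -1792$)
$x = 656107$ ($x = 7 + \left(-764 - 46\right)^{2} = 7 + \left(-810\right)^{2} = 7 + 656100 = 656107$)
$\frac{61497 + x}{M} + \frac{2023361}{q{\left(-1120,188 \right)}} = \frac{61497 + 656107}{-1792} + \frac{2023361}{401} = 717604 \left(- \frac{1}{1792}\right) + 2023361 \cdot \frac{1}{401} = - \frac{179401}{448} + \frac{2023361}{401} = \frac{834525927}{179648}$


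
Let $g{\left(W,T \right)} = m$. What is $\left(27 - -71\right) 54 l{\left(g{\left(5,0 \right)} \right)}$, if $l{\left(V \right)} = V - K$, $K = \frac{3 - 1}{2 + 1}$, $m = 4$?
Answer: $17640$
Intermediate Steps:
$K = \frac{2}{3} \approx 0.66667$
$g{\left(W,T \right)} = 4$
$l{\left(V \right)} = - \frac{2}{3} + V$ ($l{\left(V \right)} = V - \frac{2}{3} = - \frac{2}{3} + V$)
$\left(27 - -71\right) 54 l{\left(g{\left(5,0 \right)} \right)} = \left(27 - -71\right) 54 \left(- \frac{2}{3} + 4\right) = \left(27 + 71\right) 54 \cdot \frac{10}{3} = 98 \cdot 54 \cdot \frac{10}{3} = 5292 \cdot \frac{10}{3} = 17640$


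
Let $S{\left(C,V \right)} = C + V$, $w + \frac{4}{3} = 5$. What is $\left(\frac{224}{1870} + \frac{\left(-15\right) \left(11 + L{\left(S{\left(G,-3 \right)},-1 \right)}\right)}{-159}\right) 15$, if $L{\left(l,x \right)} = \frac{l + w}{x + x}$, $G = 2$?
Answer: $\frac{153383}{9911} \approx 15.476$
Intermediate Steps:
$w = \frac{11}{3}$ ($w = - \frac{4}{3} + 5 = \frac{11}{3} \approx 3.6667$)
$L{\left(l,x \right)} = \frac{\frac{11}{3} + l}{2 x}$ ($L{\left(l,x \right)} = \frac{l + \frac{11}{3}}{x + x} = \frac{\frac{11}{3} + l}{2 x}$)
$\left(\frac{224}{1870} + \frac{\left(-15\right) \left(11 + L{\left(S{\left(G,-3 \right)},-1 \right)}\right)}{-159}\right) 15 = \left(\frac{224}{1870} + \frac{\left(-15\right) \left(11 + \frac{11 + 3 \left(2 - 3\right)}{6 \left(-1\right)}\right)}{-159}\right) 15 = \left(224 \cdot \frac{1}{1870} + - 15 \left(11 + \frac{1}{6} \left(-1\right) \left(11 + 3 \left(-1\right)\right)\right) \left(- \frac{1}{159}\right)\right) 15 = \left(\frac{112}{935} + - 15 \left(11 + \frac{1}{6} \left(-1\right) \left(11 - 3\right)\right) \left(- \frac{1}{159}\right)\right) 15 = \left(\frac{112}{935} + - 15 \left(11 + \frac{1}{6} \left(-1\right) 8\right) \left(- \frac{1}{159}\right)\right) 15 = \left(\frac{112}{935} + - 15 \left(11 - \frac{4}{3}\right) \left(- \frac{1}{159}\right)\right) 15 = \left(\frac{112}{935} + \left(-15\right) \frac{29}{3} \left(- \frac{1}{159}\right)\right) 15 = \left(\frac{112}{935} - - \frac{145}{159}\right) 15 = \left(\frac{112}{935} + \frac{145}{159}\right) 15 = \frac{153383}{148665} \cdot 15 = \frac{153383}{9911}$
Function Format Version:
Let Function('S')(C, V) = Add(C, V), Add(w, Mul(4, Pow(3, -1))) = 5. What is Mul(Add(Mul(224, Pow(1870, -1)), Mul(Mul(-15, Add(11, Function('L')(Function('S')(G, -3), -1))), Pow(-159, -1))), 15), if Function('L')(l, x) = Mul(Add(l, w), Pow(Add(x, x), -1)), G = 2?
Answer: Rational(153383, 9911) ≈ 15.476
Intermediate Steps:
w = Rational(11, 3) (w = Add(Rational(-4, 3), 5) = Rational(11, 3) ≈ 3.6667)
Function('L')(l, x) = Mul(Rational(1, 2), Pow(x, -1), Add(Rational(11, 3), l)) (Function('L')(l, x) = Mul(Add(l, Rational(11, 3)), Pow(Add(x, x), -1)) = Mul(Add(Rational(11, 3), l), Pow(Mul(2, x), -1)) = Mul(Add(Rational(11, 3), l), Mul(Rational(1, 2), Pow(x, -1))) = Mul(Rational(1, 2), Pow(x, -1), Add(Rational(11, 3), l)))
Mul(Add(Mul(224, Pow(1870, -1)), Mul(Mul(-15, Add(11, Function('L')(Function('S')(G, -3), -1))), Pow(-159, -1))), 15) = Mul(Add(Mul(224, Pow(1870, -1)), Mul(Mul(-15, Add(11, Mul(Rational(1, 6), Pow(-1, -1), Add(11, Mul(3, Add(2, -3)))))), Pow(-159, -1))), 15) = Mul(Add(Mul(224, Rational(1, 1870)), Mul(Mul(-15, Add(11, Mul(Rational(1, 6), -1, Add(11, Mul(3, -1))))), Rational(-1, 159))), 15) = Mul(Add(Rational(112, 935), Mul(Mul(-15, Add(11, Mul(Rational(1, 6), -1, Add(11, -3)))), Rational(-1, 159))), 15) = Mul(Add(Rational(112, 935), Mul(Mul(-15, Add(11, Mul(Rational(1, 6), -1, 8))), Rational(-1, 159))), 15) = Mul(Add(Rational(112, 935), Mul(Mul(-15, Add(11, Rational(-4, 3))), Rational(-1, 159))), 15) = Mul(Add(Rational(112, 935), Mul(Mul(-15, Rational(29, 3)), Rational(-1, 159))), 15) = Mul(Add(Rational(112, 935), Mul(-145, Rational(-1, 159))), 15) = Mul(Add(Rational(112, 935), Rational(145, 159)), 15) = Mul(Rational(153383, 148665), 15) = Rational(153383, 9911)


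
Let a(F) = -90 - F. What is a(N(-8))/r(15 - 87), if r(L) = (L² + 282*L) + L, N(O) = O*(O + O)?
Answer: 109/7596 ≈ 0.014350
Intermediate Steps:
N(O) = 2*O² (N(O) = O*(2*O) = 2*O²)
r(L) = L² + 283*L
a(N(-8))/r(15 - 87) = (-90 - 2*(-8)²)/(((15 - 87)*(283 + (15 - 87)))) = (-90 - 2*64)/((-72*(283 - 72))) = (-90 - 1*128)/((-72*211)) = (-90 - 128)/(-15192) = -218*(-1/15192) = 109/7596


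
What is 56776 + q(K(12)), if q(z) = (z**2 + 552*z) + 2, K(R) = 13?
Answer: 64123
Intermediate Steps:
q(z) = 2 + z**2 + 552*z
56776 + q(K(12)) = 56776 + (2 + 13**2 + 552*13) = 56776 + (2 + 169 + 7176) = 56776 + 7347 = 64123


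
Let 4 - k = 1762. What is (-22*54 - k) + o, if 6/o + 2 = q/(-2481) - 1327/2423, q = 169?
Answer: 4463505111/7862350 ≈ 567.71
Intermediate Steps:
k = -1758 (k = 4 - 1*1762 = 4 - 1762 = -1758)
o = -18034389/7862350 (o = 6/(-2 + (169/(-2481) - 1327/2423)) = 6/(-2 + (169*(-1/2481) - 1327*1/2423)) = 6/(-2 + (-169/2481 - 1327/2423)) = 6/(-2 - 3701774/6011463) = 6/(-15724700/6011463) = 6*(-6011463/15724700) = -18034389/7862350 ≈ -2.2938)
(-22*54 - k) + o = (-22*54 - 1*(-1758)) - 18034389/7862350 = (-1188 + 1758) - 18034389/7862350 = 570 - 18034389/7862350 = 4463505111/7862350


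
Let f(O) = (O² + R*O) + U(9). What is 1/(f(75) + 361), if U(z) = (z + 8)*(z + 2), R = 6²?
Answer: 1/8873 ≈ 0.00011270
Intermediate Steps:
R = 36
U(z) = (2 + z)*(8 + z) (U(z) = (8 + z)*(2 + z) = (2 + z)*(8 + z))
f(O) = 187 + O² + 36*O (f(O) = (O² + 36*O) + (16 + 9² + 10*9) = (O² + 36*O) + (16 + 81 + 90) = (O² + 36*O) + 187 = 187 + O² + 36*O)
1/(f(75) + 361) = 1/((187 + 75² + 36*75) + 361) = 1/((187 + 5625 + 2700) + 361) = 1/(8512 + 361) = 1/8873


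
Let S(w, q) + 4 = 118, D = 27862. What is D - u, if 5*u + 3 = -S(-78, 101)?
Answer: 139427/5 ≈ 27885.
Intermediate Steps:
S(w, q) = 114 (S(w, q) = -4 + 118 = 114)
u = -117/5 (u = -3/5 + (-1*114)/5 = -3/5 + (1/5)*(-114) = -3/5 - 114/5 = -117/5 ≈ -23.400)
D - u = 27862 - 1*(-117/5) = 27862 + 117/5 = 139427/5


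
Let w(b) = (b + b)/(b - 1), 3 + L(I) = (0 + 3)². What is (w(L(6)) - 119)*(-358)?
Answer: 208714/5 ≈ 41743.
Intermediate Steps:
L(I) = 6 (L(I) = -3 + (0 + 3)² = -3 + 3² = -3 + 9 = 6)
w(b) = 2*b/(-1 + b) (w(b) = (2*b)/(-1 + b) = 2*b/(-1 + b))
(w(L(6)) - 119)*(-358) = (2*6/(-1 + 6) - 119)*(-358) = (2*6/5 - 119)*(-358) = (2*6*(⅕) - 119)*(-358) = (12/5 - 119)*(-358) = -583/5*(-358) = 208714/5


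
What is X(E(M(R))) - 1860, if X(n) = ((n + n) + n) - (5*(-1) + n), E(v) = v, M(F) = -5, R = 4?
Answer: -1865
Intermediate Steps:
X(n) = 5 + 2*n (X(n) = (2*n + n) - (-5 + n) = 3*n + (5 - n) = 5 + 2*n)
X(E(M(R))) - 1860 = (5 + 2*(-5)) - 1860 = (5 - 10) - 1860 = -5 - 1860 = -1865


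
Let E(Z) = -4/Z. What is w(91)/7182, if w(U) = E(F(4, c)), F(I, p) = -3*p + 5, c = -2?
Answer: -2/39501 ≈ -5.0632e-5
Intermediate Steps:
F(I, p) = 5 - 3*p
w(U) = -4/11 (w(U) = -4/(5 - 3*(-2)) = -4/(5 + 6) = -4/11)
w(91)/7182 = -4/11/7182 = -4/11*1/7182 = -2/39501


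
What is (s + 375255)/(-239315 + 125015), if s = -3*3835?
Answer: -2425/762 ≈ -3.1824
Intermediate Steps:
s = -11505
(s + 375255)/(-239315 + 125015) = (-11505 + 375255)/(-239315 + 125015) = 363750/(-114300) = 363750*(-1/114300) = -2425/762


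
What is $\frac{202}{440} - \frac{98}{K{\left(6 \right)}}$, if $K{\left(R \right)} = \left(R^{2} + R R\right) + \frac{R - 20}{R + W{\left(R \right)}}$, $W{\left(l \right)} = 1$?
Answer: $- \frac{207}{220} \approx -0.94091$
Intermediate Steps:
$K{\left(R \right)} = 2 R^{2} + \frac{-20 + R}{1 + R}$ ($K{\left(R \right)} = \left(R^{2} + R R\right) + \frac{R - 20}{R + 1} = \left(R^{2} + R^{2}\right) + \frac{-20 + R}{1 + R} = 2 R^{2} + \frac{-20 + R}{1 + R}$)
$\frac{202}{440} - \frac{98}{K{\left(6 \right)}} = \frac{202}{440} - \frac{98}{\frac{1}{1 + 6} \left(-20 + 6 + 2 \cdot 6^{2} + 2 \cdot 6^{3}\right)} = 202 \cdot \frac{1}{440} - \frac{98}{\frac{1}{7} \left(-20 + 6 + 2 \cdot 36 + 2 \cdot 216\right)} = \frac{101}{220} - \frac{98}{\frac{1}{7} \left(-20 + 6 + 72 + 432\right)} = \frac{101}{220} - \frac{98}{\frac{1}{7} \cdot 490} = \frac{101}{220} - \frac{98}{70} = \frac{101}{220} - \frac{7}{5} = - \frac{207}{220}$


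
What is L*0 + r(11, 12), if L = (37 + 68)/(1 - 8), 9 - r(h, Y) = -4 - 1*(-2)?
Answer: 11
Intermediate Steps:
r(h, Y) = 11 (r(h, Y) = 9 - (-4 - 1*(-2)) = 9 - (-4 + 2) = 9 - 1*(-2) = 9 + 2 = 11)
L = -15 (L = 105/(-7) = 105*(-⅐) = -15)
L*0 + r(11, 12) = -15*0 + 11 = 0 + 11 = 11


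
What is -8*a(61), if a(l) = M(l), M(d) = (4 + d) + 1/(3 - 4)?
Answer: -512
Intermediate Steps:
M(d) = 3 + d (M(d) = (4 + d) + 1/(-1) = (4 + d) - 1 = 3 + d)
a(l) = 3 + l
-8*a(61) = -8*(3 + 61) = -8*64 = -512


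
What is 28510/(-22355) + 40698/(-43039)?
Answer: -427369136/192427369 ≈ -2.2209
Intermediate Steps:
28510/(-22355) + 40698/(-43039) = 28510*(-1/22355) + 40698*(-1/43039) = -5702/4471 - 40698/43039 = -427369136/192427369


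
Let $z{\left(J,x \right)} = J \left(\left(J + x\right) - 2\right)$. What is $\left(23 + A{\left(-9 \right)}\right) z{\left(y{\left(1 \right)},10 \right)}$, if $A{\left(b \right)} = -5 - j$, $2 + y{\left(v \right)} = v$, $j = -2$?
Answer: $-140$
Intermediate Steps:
$y{\left(v \right)} = -2 + v$
$z{\left(J,x \right)} = J \left(-2 + J + x\right)$
$A{\left(b \right)} = -3$ ($A{\left(b \right)} = -5 - -2 = -5 + 2 = -3$)
$\left(23 + A{\left(-9 \right)}\right) z{\left(y{\left(1 \right)},10 \right)} = \left(23 - 3\right) \left(-2 + 1\right) \left(-2 + \left(-2 + 1\right) + 10\right) = 20 \left(- (-2 - 1 + 10)\right) = 20 \left(\left(-1\right) 7\right) = 20 \left(-7\right) = -140$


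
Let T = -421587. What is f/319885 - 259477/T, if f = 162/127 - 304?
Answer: 10525147284613/17127138401865 ≈ 0.61453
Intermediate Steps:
f = -38446/127 (f = (1/127)*162 - 304 = 162/127 - 304 = -38446/127 ≈ -302.72)
f/319885 - 259477/T = -38446/127/319885 - 259477/(-421587) = -38446/127*1/319885 - 259477*(-1/421587) = -38446/40625395 + 259477/421587 = 10525147284613/17127138401865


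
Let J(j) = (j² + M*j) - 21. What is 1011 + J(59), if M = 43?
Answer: 7008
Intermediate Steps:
J(j) = -21 + j² + 43*j (J(j) = (j² + 43*j) - 21 = -21 + j² + 43*j)
1011 + J(59) = 1011 + (-21 + 59² + 43*59) = 1011 + (-21 + 3481 + 2537) = 1011 + 5997 = 7008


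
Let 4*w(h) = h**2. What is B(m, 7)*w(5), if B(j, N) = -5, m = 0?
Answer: -125/4 ≈ -31.250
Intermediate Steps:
w(h) = h**2/4
B(m, 7)*w(5) = -5*5**2/4 = -5*25/4 = -125/4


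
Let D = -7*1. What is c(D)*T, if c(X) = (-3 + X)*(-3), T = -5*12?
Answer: -1800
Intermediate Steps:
T = -60
D = -7
c(X) = 9 - 3*X
c(D)*T = (9 - 3*(-7))*(-60) = (9 + 21)*(-60) = 30*(-60) = -1800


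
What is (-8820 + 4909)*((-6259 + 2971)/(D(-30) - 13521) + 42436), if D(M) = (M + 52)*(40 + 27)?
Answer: -1999419669580/12047 ≈ -1.6597e+8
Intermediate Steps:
D(M) = 3484 + 67*M (D(M) = (52 + M)*67 = 3484 + 67*M)
(-8820 + 4909)*((-6259 + 2971)/(D(-30) - 13521) + 42436) = (-8820 + 4909)*((-6259 + 2971)/((3484 + 67*(-30)) - 13521) + 42436) = -3911*(-3288/((3484 - 2010) - 13521) + 42436) = -3911*(-3288/(1474 - 13521) + 42436) = -3911*(-3288/(-12047) + 42436) = -3911*(-3288*(-1/12047) + 42436) = -3911*(3288/12047 + 42436) = -3911*511229780/12047 = -1999419669580/12047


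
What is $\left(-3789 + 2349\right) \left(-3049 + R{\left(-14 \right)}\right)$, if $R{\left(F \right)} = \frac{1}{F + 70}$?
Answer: $\frac{30733740}{7} \approx 4.3905 \cdot 10^{6}$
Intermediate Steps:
$R{\left(F \right)} = \frac{1}{70 + F}$
$\left(-3789 + 2349\right) \left(-3049 + R{\left(-14 \right)}\right) = \left(-3789 + 2349\right) \left(-3049 + \frac{1}{70 - 14}\right) = - 1440 \left(-3049 + \frac{1}{56}\right) = \left(-1440\right) \left(- \frac{170743}{56}\right) = \frac{30733740}{7}$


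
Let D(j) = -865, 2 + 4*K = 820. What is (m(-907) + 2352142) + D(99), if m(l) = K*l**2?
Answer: 341165995/2 ≈ 1.7058e+8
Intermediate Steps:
K = 409/2 (K = -1/2 + (1/4)*820 = -1/2 + 205 = 409/2 ≈ 204.50)
m(l) = 409*l**2/2
(m(-907) + 2352142) + D(99) = ((409/2)*(-907)**2 + 2352142) - 865 = ((409/2)*822649 + 2352142) - 865 = (336463441/2 + 2352142) - 865 = 341167725/2 - 865 = 341165995/2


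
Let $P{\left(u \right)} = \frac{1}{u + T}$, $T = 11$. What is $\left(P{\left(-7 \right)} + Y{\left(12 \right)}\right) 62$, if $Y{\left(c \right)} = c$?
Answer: $\frac{1519}{2} \approx 759.5$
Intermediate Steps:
$P{\left(u \right)} = \frac{1}{11 + u}$ ($P{\left(u \right)} = \frac{1}{u + 11} = \frac{1}{11 + u}$)
$\left(P{\left(-7 \right)} + Y{\left(12 \right)}\right) 62 = \left(\frac{1}{11 - 7} + 12\right) 62 = \left(\frac{1}{4} + 12\right) 62 = \frac{49}{4} \cdot 62 = \frac{1519}{2}$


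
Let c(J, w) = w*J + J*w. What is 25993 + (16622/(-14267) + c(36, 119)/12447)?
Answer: 512865261131/19731261 ≈ 25993.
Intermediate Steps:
c(J, w) = 2*J*w (c(J, w) = J*w + J*w = 2*J*w)
25993 + (16622/(-14267) + c(36, 119)/12447) = 25993 + (16622/(-14267) + (2*36*119)/12447) = 25993 + (16622*(-1/14267) + 8568*(1/12447)) = 25993 + (-16622/14267 + 952/1383) = 25993 - 9406042/19731261 = 512865261131/19731261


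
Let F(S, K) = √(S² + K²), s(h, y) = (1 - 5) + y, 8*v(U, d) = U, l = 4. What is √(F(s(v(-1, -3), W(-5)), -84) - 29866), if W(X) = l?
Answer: I*√29782 ≈ 172.57*I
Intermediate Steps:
v(U, d) = U/8
W(X) = 4
s(h, y) = -4 + y
F(S, K) = √(K² + S²)
√(F(s(v(-1, -3), W(-5)), -84) - 29866) = √(√((-84)² + (-4 + 4)²) - 29866) = √(√(7056 + 0²) - 29866) = √(√(7056 + 0) - 29866) = √(√7056 - 29866) = √(84 - 29866) = √(-29782) = I*√29782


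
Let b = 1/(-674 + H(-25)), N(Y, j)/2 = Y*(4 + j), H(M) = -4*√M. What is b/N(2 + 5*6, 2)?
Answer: -337/87297792 + 5*I/43648896 ≈ -3.8603e-6 + 1.1455e-7*I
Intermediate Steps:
N(Y, j) = 2*Y*(4 + j) (N(Y, j) = 2*(Y*(4 + j)) = 2*Y*(4 + j))
b = (-674 + 20*I)/454676 (b = 1/(-674 - 20*I) = (-674 + 20*I)/454676 ≈ -0.0014824 + 4.3987e-5*I)
b/N(2 + 5*6, 2) = (-337/227338 + 5*I/113669)/((2*(2 + 5*6)*(4 + 2))) = (-337/227338 + 5*I/113669)/((2*(2 + 30)*6)) = (-337/227338 + 5*I/113669)/((2*32*6)) = (-337/227338 + 5*I/113669)/384 = (-337/227338 + 5*I/113669)*(1/384) = -337/87297792 + 5*I/43648896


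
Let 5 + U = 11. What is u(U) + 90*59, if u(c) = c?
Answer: 5316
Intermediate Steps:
U = 6 (U = -5 + 11 = 6)
u(U) + 90*59 = 6 + 90*59 = 6 + 5310 = 5316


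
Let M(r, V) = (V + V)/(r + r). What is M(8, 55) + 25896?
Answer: 207223/8 ≈ 25903.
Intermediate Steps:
M(r, V) = V/r (M(r, V) = (2*V)/((2*r)) = (2*V)*(1/(2*r)) = V/r)
M(8, 55) + 25896 = 55/8 + 25896 = 207223/8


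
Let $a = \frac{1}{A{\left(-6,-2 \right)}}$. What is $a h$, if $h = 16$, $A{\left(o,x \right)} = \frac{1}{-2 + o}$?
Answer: $-128$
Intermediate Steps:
$a = -8$ ($a = \frac{1}{\frac{1}{-2 - 6}} = \frac{1}{\frac{1}{-8}} = \frac{1}{- \frac{1}{8}} = -8$)
$a h = \left(-8\right) 16 = -128$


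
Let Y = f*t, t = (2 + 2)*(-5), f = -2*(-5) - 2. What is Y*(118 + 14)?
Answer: -21120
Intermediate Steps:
f = 8 (f = 10 - 2 = 8)
t = -20 (t = 4*(-5) = -20)
Y = -160 (Y = 8*(-20) = -160)
Y*(118 + 14) = -160*(118 + 14) = -160*132 = -21120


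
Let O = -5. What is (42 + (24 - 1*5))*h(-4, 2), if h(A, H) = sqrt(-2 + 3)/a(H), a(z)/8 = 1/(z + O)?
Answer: -183/8 ≈ -22.875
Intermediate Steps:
a(z) = 8/(-5 + z) (a(z) = 8/(z - 5) = 8/(-5 + z))
h(A, H) = -5/8 + H/8 (h(A, H) = sqrt(-2 + 3)/((8/(-5 + H))) = sqrt(1)*(-5/8 + H/8) = 1*(-5/8 + H/8) = -5/8 + H/8)
(42 + (24 - 1*5))*h(-4, 2) = (42 + (24 - 1*5))*(-5/8 + (1/8)*2) = (42 + (24 - 5))*(-5/8 + 1/4) = (42 + 19)*(-3/8) = 61*(-3/8) = -183/8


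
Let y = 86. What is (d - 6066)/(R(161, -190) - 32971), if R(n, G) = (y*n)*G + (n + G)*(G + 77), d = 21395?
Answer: -15329/2660434 ≈ -0.0057618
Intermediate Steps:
R(n, G) = (77 + G)*(G + n) + 86*G*n (R(n, G) = (86*n)*G + (n + G)*(G + 77) = 86*G*n + (G + n)*(77 + G) = 86*G*n + (77 + G)*(G + n) = (77 + G)*(G + n) + 86*G*n)
(d - 6066)/(R(161, -190) - 32971) = (21395 - 6066)/(((-190)² + 77*(-190) + 77*161 + 87*(-190)*161) - 32971) = 15329/((36100 - 14630 + 12397 - 2661330) - 32971) = 15329/(-2627463 - 32971) = 15329/(-2660434) = 15329*(-1/2660434) = -15329/2660434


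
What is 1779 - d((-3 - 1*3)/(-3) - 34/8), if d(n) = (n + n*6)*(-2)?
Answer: 3495/2 ≈ 1747.5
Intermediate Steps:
d(n) = -14*n (d(n) = (n + 6*n)*(-2) = (7*n)*(-2) = -14*n)
1779 - d((-3 - 1*3)/(-3) - 34/8) = 1779 - (-14)*((-3 - 1*3)/(-3) - 34/8) = 1779 - (-14)*((-3 - 3)*(-⅓) - 34*⅛) = 1779 - (-14)*(-6*(-⅓) - 17/4) = 1779 - (-14)*(2 - 17/4) = 1779 - (-14)*(-9)/4 = 1779 - 1*63/2 = 1779 - 63/2 = 3495/2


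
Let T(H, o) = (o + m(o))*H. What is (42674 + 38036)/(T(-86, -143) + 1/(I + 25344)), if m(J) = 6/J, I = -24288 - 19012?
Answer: 207239712680/31586938137 ≈ 6.5609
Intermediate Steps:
I = -43300
T(H, o) = H*(o + 6/o) (T(H, o) = (o + 6/o)*H = H*(o + 6/o))
(42674 + 38036)/(T(-86, -143) + 1/(I + 25344)) = (42674 + 38036)/(-86*(6 + (-143)²)/(-143) + 1/(-43300 + 25344)) = 80710/(-86*(-1/143)*(6 + 20449) + 1/(-17956)) = 80710/(-86*(-1/143)*20455 - 1/17956) = 80710/(1759130/143 - 1/17956) = 80710/(31586938137/2567708) = 80710*(2567708/31586938137) = 207239712680/31586938137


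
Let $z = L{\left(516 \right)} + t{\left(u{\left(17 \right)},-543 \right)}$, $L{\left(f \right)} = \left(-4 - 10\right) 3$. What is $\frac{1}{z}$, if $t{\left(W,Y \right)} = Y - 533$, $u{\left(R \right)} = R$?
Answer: $- \frac{1}{1118} \approx -0.00089445$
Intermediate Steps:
$t{\left(W,Y \right)} = -533 + Y$
$L{\left(f \right)} = -42$ ($L{\left(f \right)} = \left(-14\right) 3 = -42$)
$z = -1118$ ($z = -42 - 1076 = -1118$)
$\frac{1}{z} = \frac{1}{-1118} = - \frac{1}{1118}$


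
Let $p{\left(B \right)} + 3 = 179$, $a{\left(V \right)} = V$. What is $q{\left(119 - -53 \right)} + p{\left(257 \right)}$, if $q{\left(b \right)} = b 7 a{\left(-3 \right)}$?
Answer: $-3436$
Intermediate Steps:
$p{\left(B \right)} = 176$ ($p{\left(B \right)} = -3 + 179 = 176$)
$q{\left(b \right)} = - 21 b$ ($q{\left(b \right)} = b 7 \left(-3\right) = 7 b \left(-3\right) = - 21 b$)
$q{\left(119 - -53 \right)} + p{\left(257 \right)} = - 21 \left(119 - -53\right) + 176 = - 21 \left(119 + 53\right) + 176 = \left(-21\right) 172 + 176 = -3612 + 176 = -3436$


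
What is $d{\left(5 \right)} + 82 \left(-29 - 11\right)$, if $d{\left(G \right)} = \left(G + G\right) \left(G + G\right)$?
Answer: $-3180$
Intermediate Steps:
$d{\left(G \right)} = 4 G^{2}$ ($d{\left(G \right)} = 2 G 2 G = 4 G^{2}$)
$d{\left(5 \right)} + 82 \left(-29 - 11\right) = 4 \cdot 5^{2} + 82 \left(-29 - 11\right) = 4 \cdot 25 + 82 \left(-40\right) = 100 - 3280 = -3180$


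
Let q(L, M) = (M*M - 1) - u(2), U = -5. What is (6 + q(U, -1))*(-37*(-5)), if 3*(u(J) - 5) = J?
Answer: 185/3 ≈ 61.667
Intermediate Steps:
u(J) = 5 + J/3
q(L, M) = -20/3 + M² (q(L, M) = (M*M - 1) - (5 + (⅓)*2) = (M² - 1) - (5 + ⅔) = (-1 + M²) - 1*17/3 = (-1 + M²) - 17/3 = -20/3 + M²)
(6 + q(U, -1))*(-37*(-5)) = (6 + (-20/3 + (-1)²))*(-37*(-5)) = (6 + (-20/3 + 1))*185 = (6 - 17/3)*185 = (⅓)*185 = 185/3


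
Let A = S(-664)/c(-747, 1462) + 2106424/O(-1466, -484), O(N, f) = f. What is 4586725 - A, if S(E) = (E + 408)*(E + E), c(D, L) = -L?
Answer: 406105930025/88451 ≈ 4.5913e+6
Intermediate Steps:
S(E) = 2*E*(408 + E) (S(E) = (408 + E)*(2*E) = 2*E*(408 + E))
A = -405517050/88451 (A = (2*(-664)*(408 - 664))/((-1*1462)) + 2106424/(-484) = (2*(-664)*(-256))/(-1462) + 2106424*(-1/484) = 339968*(-1/1462) - 526606/121 = -169984/731 - 526606/121 = -405517050/88451 ≈ -4584.6)
4586725 - A = 4586725 - 1*(-405517050/88451) = 4586725 + 405517050/88451 = 406105930025/88451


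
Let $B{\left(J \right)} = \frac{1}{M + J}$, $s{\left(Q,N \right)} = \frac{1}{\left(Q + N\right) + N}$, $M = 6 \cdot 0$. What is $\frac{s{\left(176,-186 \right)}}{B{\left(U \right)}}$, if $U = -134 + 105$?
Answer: $\frac{29}{196} \approx 0.14796$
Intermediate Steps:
$M = 0$
$s{\left(Q,N \right)} = \frac{1}{Q + 2 N}$ ($s{\left(Q,N \right)} = \frac{1}{\left(N + Q\right) + N} = \frac{1}{Q + 2 N}$)
$U = -29$
$B{\left(J \right)} = \frac{1}{J}$ ($B{\left(J \right)} = \frac{1}{0 + J} = \frac{1}{J}$)
$\frac{s{\left(176,-186 \right)}}{B{\left(U \right)}} = \frac{1}{\left(176 + 2 \left(-186\right)\right) \frac{1}{-29}} = \frac{1}{\left(176 - 372\right) \left(- \frac{1}{29}\right)} = \frac{1}{-196} \left(-29\right) = \left(- \frac{1}{196}\right) \left(-29\right) = \frac{29}{196}$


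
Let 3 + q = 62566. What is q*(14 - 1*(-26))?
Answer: 2502520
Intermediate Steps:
q = 62563 (q = -3 + 62566 = 62563)
q*(14 - 1*(-26)) = 62563*(14 - 1*(-26)) = 62563*(14 + 26) = 62563*40 = 2502520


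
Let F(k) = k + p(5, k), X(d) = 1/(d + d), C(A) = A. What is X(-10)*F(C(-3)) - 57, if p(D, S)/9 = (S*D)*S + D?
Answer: -1587/20 ≈ -79.350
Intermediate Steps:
X(d) = 1/(2*d)
p(D, S) = 9*D + 9*D*S**2 (p(D, S) = 9*((S*D)*S + D) = 9*((D*S)*S + D) = 9*(D*S**2 + D) = 9*(D + D*S**2) = 9*D + 9*D*S**2)
F(k) = 45 + k + 45*k**2 (F(k) = k + 9*5*(1 + k**2) = k + (45 + 45*k**2) = 45 + k + 45*k**2)
X(-10)*F(C(-3)) - 57 = ((1/2)/(-10))*(45 - 3 + 45*(-3)**2) - 57 = ((1/2)*(-1/10))*(45 - 3 + 45*9) - 57 = -(45 - 3 + 405)/20 - 57 = -1/20*447 - 57 = -447/20 - 57 = -1587/20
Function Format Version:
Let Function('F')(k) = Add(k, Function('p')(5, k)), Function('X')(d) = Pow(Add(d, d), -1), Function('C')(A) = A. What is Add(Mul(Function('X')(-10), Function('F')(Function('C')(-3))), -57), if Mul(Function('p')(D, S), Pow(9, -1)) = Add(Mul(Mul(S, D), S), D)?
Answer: Rational(-1587, 20) ≈ -79.350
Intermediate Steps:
Function('X')(d) = Mul(Rational(1, 2), Pow(d, -1)) (Function('X')(d) = Pow(Mul(2, d), -1) = Mul(Rational(1, 2), Pow(d, -1)))
Function('p')(D, S) = Add(Mul(9, D), Mul(9, D, Pow(S, 2))) (Function('p')(D, S) = Mul(9, Add(Mul(Mul(S, D), S), D)) = Mul(9, Add(Mul(Mul(D, S), S), D)) = Mul(9, Add(Mul(D, Pow(S, 2)), D)) = Mul(9, Add(D, Mul(D, Pow(S, 2)))) = Add(Mul(9, D), Mul(9, D, Pow(S, 2))))
Function('F')(k) = Add(45, k, Mul(45, Pow(k, 2))) (Function('F')(k) = Add(k, Mul(9, 5, Add(1, Pow(k, 2)))) = Add(k, Add(45, Mul(45, Pow(k, 2)))) = Add(45, k, Mul(45, Pow(k, 2))))
Add(Mul(Function('X')(-10), Function('F')(Function('C')(-3))), -57) = Add(Mul(Mul(Rational(1, 2), Pow(-10, -1)), Add(45, -3, Mul(45, Pow(-3, 2)))), -57) = Add(Mul(Mul(Rational(1, 2), Rational(-1, 10)), Add(45, -3, Mul(45, 9))), -57) = Add(Mul(Rational(-1, 20), Add(45, -3, 405)), -57) = Add(Mul(Rational(-1, 20), 447), -57) = Add(Rational(-447, 20), -57) = Rational(-1587, 20)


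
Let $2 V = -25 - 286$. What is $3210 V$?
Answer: $-499155$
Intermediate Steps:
$V = - \frac{311}{2}$ ($V = \frac{-25 - 286}{2} = \frac{1}{2} \left(-311\right) = - \frac{311}{2} \approx -155.5$)
$3210 V = 3210 \left(- \frac{311}{2}\right) = -499155$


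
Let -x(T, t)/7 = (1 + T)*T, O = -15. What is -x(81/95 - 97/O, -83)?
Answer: 34621342/81225 ≈ 426.24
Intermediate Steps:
x(T, t) = -7*T*(1 + T) (x(T, t) = -7*(1 + T)*T = -7*T*(1 + T))
-x(81/95 - 97/O, -83) = -(-7)*(81/95 - 97/(-15))*(1 + (81/95 - 97/(-15))) = -(-7)*(81*(1/95) - 97*(-1/15))*(1 + (81*(1/95) - 97*(-1/15))) = -(-7)*(81/95 + 97/15)*(1 + (81/95 + 97/15)) = -(-7)*2086*(1 + 2086/285)/285 = -(-7)*2086*2371/(285*285) = -1*(-34621342/81225) = 34621342/81225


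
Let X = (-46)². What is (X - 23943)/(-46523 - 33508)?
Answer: 21827/80031 ≈ 0.27273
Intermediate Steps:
X = 2116
(X - 23943)/(-46523 - 33508) = (2116 - 23943)/(-46523 - 33508) = -21827/(-80031) = -21827*(-1/80031) = 21827/80031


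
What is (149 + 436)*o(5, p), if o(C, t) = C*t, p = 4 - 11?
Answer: -20475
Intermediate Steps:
p = -7
(149 + 436)*o(5, p) = (149 + 436)*(5*(-7)) = 585*(-35) = -20475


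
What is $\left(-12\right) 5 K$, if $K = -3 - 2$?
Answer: $300$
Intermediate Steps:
$K = -5$ ($K = -3 - 2 = -5$)
$\left(-12\right) 5 K = \left(-12\right) 5 \left(-5\right) = \left(-60\right) \left(-5\right) = 300$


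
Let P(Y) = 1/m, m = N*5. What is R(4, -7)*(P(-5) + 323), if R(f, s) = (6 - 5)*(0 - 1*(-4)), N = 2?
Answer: 6462/5 ≈ 1292.4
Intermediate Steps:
m = 10 (m = 2*5 = 10)
R(f, s) = 4 (R(f, s) = 1*(0 + 4) = 1*4 = 4)
P(Y) = ⅒ (P(Y) = 1/10 = ⅒)
R(4, -7)*(P(-5) + 323) = 4*(⅒ + 323) = 4*(3231/10) = 6462/5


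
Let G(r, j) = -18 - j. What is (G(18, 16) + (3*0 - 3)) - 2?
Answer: -39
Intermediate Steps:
(G(18, 16) + (3*0 - 3)) - 2 = ((-18 - 1*16) + (3*0 - 3)) - 2 = ((-18 - 16) + (0 - 3)) - 2 = (-34 - 3) - 2 = -37 - 2 = -39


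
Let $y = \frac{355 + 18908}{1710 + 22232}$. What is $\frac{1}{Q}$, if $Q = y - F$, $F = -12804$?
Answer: $\frac{23942}{306572631} \approx 7.8096 \cdot 10^{-5}$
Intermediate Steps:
$y = \frac{19263}{23942} \approx 0.80457$
$Q = \frac{306572631}{23942}$ ($Q = \frac{19263}{23942} - -12804 = \frac{19263}{23942} + 12804 = \frac{306572631}{23942} \approx 12805.0$)
$\frac{1}{Q} = \frac{1}{\frac{306572631}{23942}} = \frac{23942}{306572631}$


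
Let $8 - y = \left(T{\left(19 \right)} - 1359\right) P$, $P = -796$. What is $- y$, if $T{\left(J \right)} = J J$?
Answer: $794400$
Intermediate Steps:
$T{\left(J \right)} = J^{2}$
$y = -794400$ ($y = 8 - \left(19^{2} - 1359\right) \left(-796\right) = 8 - \left(361 - 1359\right) \left(-796\right) = 8 - \left(-998\right) \left(-796\right) = 8 - 794408 = -794400$)
$- y = \left(-1\right) \left(-794400\right) = 794400$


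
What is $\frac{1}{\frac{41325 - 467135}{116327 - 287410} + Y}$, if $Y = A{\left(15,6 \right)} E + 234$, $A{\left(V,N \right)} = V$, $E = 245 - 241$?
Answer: $\frac{15553}{4611292} \approx 0.0033728$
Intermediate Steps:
$E = 4$ ($E = 245 - 241 = 4$)
$Y = 294$ ($Y = 15 \cdot 4 + 234 = 60 + 234 = 294$)
$\frac{1}{\frac{41325 - 467135}{116327 - 287410} + Y} = \frac{1}{\frac{41325 - 467135}{116327 - 287410} + 294} = \frac{1}{- \frac{425810}{-171083} + 294} = \frac{1}{\left(-425810\right) \left(- \frac{1}{171083}\right) + 294} = \frac{1}{\frac{38710}{15553} + 294} = \frac{1}{\frac{4611292}{15553}} = \frac{15553}{4611292}$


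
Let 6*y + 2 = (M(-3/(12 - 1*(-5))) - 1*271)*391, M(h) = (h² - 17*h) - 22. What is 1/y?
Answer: -102/1927457 ≈ -5.2919e-5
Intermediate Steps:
M(h) = -22 + h² - 17*h
y = -1927457/102 (y = -⅓ + (((-22 + (-3/(12 - 1*(-5)))² - (-51)/(12 - 1*(-5))) - 1*271)*391)/6 = -⅓ + (((-22 + (-3/(12 + 5))² - (-51)/(12 + 5)) - 271)*391)/6 = -⅓ + (((-22 + (-3/17)² - (-51)/17) - 271)*391)/6 = -⅓ + (((-22 + (-3*1/17)² - (-51)/17) - 271)*391)/6 = -⅓ + (((-22 + (-3/17)² - 17*(-3/17)) - 271)*391)/6 = -⅓ + (((-22 + 9/289 + 3) - 271)*391)/6 = -⅓ + ((-5482/289 - 271)*391)/6 = -⅓ + (-83801/289*391)/6 = -⅓ + (⅙)*(-1927423/17) = -⅓ - 1927423/102 = -1927457/102 ≈ -18897.)
1/y = 1/(-1927457/102) = -102/1927457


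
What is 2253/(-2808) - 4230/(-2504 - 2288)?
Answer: 45061/560664 ≈ 0.080371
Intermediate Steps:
2253/(-2808) - 4230/(-2504 - 2288) = 2253*(-1/2808) - 4230/(-4792) = -751/936 - 4230*(-1/4792) = -751/936 + 2115/2396 = 45061/560664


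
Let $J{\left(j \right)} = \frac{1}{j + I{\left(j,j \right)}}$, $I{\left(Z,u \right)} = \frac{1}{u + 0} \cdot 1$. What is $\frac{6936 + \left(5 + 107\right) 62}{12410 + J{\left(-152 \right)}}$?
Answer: $\frac{160348700}{143366449} \approx 1.1185$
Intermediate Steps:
$I{\left(Z,u \right)} = \frac{1}{u}$ ($I{\left(Z,u \right)} = \frac{1}{u} 1 = \frac{1}{u}$)
$J{\left(j \right)} = \frac{1}{j + \frac{1}{j}}$
$\frac{6936 + \left(5 + 107\right) 62}{12410 + J{\left(-152 \right)}} = \frac{6936 + \left(5 + 107\right) 62}{12410 - \frac{152}{1 + \left(-152\right)^{2}}} = \frac{6936 + 112 \cdot 62}{12410 - \frac{152}{1 + 23104}} = \frac{6936 + 6944}{12410 - \frac{152}{23105}} = \frac{13880}{12410 - \frac{152}{23105}} = \frac{13880}{\frac{286732898}{23105}} = 13880 \cdot \frac{23105}{286732898} = \frac{160348700}{143366449}$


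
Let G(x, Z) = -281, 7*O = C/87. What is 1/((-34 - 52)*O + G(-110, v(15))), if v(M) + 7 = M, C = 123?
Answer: -203/60569 ≈ -0.0033516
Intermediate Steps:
O = 41/203 (O = (123/87)/7 = (123*(1/87))/7 = (1/7)*(41/29) = 41/203 ≈ 0.20197)
v(M) = -7 + M
1/((-34 - 52)*O + G(-110, v(15))) = 1/((-34 - 52)*(41/203) - 281) = 1/(-86*41/203 - 281) = 1/(-3526/203 - 281) = 1/(-60569/203) = -203/60569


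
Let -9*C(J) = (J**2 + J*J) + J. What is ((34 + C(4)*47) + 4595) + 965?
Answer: 5406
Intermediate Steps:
C(J) = -2*J**2/9 - J/9 (C(J) = -((J**2 + J*J) + J)/9 = -((J**2 + J**2) + J)/9 = -(2*J**2 + J)/9 = -(J + 2*J**2)/9 = -2*J**2/9 - J/9)
((34 + C(4)*47) + 4595) + 965 = ((34 - 1/9*4*(1 + 2*4)*47) + 4595) + 965 = ((34 - 1/9*4*(1 + 8)*47) + 4595) + 965 = ((34 - 1/9*4*9*47) + 4595) + 965 = ((34 - 4*47) + 4595) + 965 = ((34 - 188) + 4595) + 965 = (-154 + 4595) + 965 = 4441 + 965 = 5406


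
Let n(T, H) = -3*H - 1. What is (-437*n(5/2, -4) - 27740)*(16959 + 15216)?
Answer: -1047199725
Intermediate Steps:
n(T, H) = -1 - 3*H
(-437*n(5/2, -4) - 27740)*(16959 + 15216) = (-437*(-1 - 3*(-4)) - 27740)*(16959 + 15216) = (-437*(-1 + 12) - 27740)*32175 = (-437*11 - 27740)*32175 = (-4807 - 27740)*32175 = -32547*32175 = -1047199725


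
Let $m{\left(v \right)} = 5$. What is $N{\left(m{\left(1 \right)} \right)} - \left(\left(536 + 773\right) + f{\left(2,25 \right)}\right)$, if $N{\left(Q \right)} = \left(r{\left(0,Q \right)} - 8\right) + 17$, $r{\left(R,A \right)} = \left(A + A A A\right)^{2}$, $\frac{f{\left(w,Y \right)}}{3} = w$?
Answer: $15594$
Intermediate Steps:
$f{\left(w,Y \right)} = 3 w$
$r{\left(R,A \right)} = \left(A + A^{3}\right)^{2}$ ($r{\left(R,A \right)} = \left(A + A^{2} A\right)^{2} = \left(A + A^{3}\right)^{2}$)
$N{\left(Q \right)} = 9 + Q^{2} \left(1 + Q^{2}\right)^{2}$ ($N{\left(Q \right)} = \left(Q^{2} \left(1 + Q^{2}\right)^{2} - 8\right) + 17 = \left(-8 + Q^{2} \left(1 + Q^{2}\right)^{2}\right) + 17 = 9 + Q^{2} \left(1 + Q^{2}\right)^{2}$)
$N{\left(m{\left(1 \right)} \right)} - \left(\left(536 + 773\right) + f{\left(2,25 \right)}\right) = \left(9 + 5^{2} \left(1 + 5^{2}\right)^{2}\right) - \left(\left(536 + 773\right) + 3 \cdot 2\right) = \left(9 + 25 \left(1 + 25\right)^{2}\right) - \left(1309 + 6\right) = \left(9 + 25 \cdot 26^{2}\right) - 1315 = \left(9 + 25 \cdot 676\right) - 1315 = \left(9 + 16900\right) - 1315 = 16909 - 1315 = 15594$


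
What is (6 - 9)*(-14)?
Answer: 42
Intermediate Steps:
(6 - 9)*(-14) = -3*(-14) = 42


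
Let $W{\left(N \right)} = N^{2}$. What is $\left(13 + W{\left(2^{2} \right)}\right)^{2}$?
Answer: $841$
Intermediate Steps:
$\left(13 + W{\left(2^{2} \right)}\right)^{2} = \left(13 + \left(2^{2}\right)^{2}\right)^{2} = \left(13 + 4^{2}\right)^{2} = \left(13 + 16\right)^{2} = 29^{2} = 841$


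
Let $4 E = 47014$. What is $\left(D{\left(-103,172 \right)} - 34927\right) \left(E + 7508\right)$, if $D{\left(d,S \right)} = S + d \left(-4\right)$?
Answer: $- \frac{1322995389}{2} \approx -6.615 \cdot 10^{8}$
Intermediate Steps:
$D{\left(d,S \right)} = S - 4 d$
$E = \frac{23507}{2}$ ($E = \frac{1}{4} \cdot 47014 = \frac{23507}{2} \approx 11754.0$)
$\left(D{\left(-103,172 \right)} - 34927\right) \left(E + 7508\right) = \left(\left(172 - -412\right) - 34927\right) \left(\frac{23507}{2} + 7508\right) = \left(\left(172 + 412\right) - 34927\right) \frac{38523}{2} = \left(584 - 34927\right) \frac{38523}{2} = \left(-34343\right) \frac{38523}{2} = - \frac{1322995389}{2}$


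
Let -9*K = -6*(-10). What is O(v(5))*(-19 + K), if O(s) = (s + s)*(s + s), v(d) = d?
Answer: -7700/3 ≈ -2566.7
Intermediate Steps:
K = -20/3 (K = -(-2)*(-10)/3 = -⅑*60 = -20/3 ≈ -6.6667)
O(s) = 4*s² (O(s) = (2*s)*(2*s) = 4*s²)
O(v(5))*(-19 + K) = (4*5²)*(-19 - 20/3) = (4*25)*(-77/3) = 100*(-77/3) = -7700/3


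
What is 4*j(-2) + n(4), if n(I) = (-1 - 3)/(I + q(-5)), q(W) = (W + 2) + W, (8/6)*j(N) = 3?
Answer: 10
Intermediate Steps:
j(N) = 9/4 (j(N) = (¾)*3 = 9/4)
q(W) = 2 + 2*W (q(W) = (2 + W) + W = 2 + 2*W)
n(I) = -4/(-8 + I) (n(I) = (-1 - 3)/(I + (2 + 2*(-5))) = -4/(I + (2 - 10)) = -4/(I - 8) = -4/(-8 + I))
4*j(-2) + n(4) = 4*(9/4) - 4/(-8 + 4) = 9 - 4/(-4) = 9 - 4*(-¼) = 9 + 1 = 10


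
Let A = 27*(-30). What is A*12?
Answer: -9720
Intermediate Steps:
A = -810
A*12 = -810*12 = -9720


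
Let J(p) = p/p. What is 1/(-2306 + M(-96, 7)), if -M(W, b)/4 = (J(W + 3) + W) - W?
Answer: -1/2310 ≈ -0.00043290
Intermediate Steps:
J(p) = 1
M(W, b) = -4 (M(W, b) = -4*((1 + W) - W) = -4*1 = -4)
1/(-2306 + M(-96, 7)) = 1/(-2306 - 4) = 1/(-2310) = -1/2310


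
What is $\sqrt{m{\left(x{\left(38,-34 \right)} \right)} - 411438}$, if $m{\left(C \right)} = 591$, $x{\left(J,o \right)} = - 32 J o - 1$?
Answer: $i \sqrt{410847} \approx 640.97 i$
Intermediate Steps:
$x{\left(J,o \right)} = -1 - 32 J o$ ($x{\left(J,o \right)} = - 32 J o - 1 = -1 - 32 J o$)
$\sqrt{m{\left(x{\left(38,-34 \right)} \right)} - 411438} = \sqrt{591 - 411438} = \sqrt{-410847} = i \sqrt{410847}$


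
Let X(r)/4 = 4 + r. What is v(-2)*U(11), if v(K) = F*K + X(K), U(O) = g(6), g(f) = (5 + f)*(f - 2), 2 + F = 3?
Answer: 264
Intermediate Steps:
X(r) = 16 + 4*r (X(r) = 4*(4 + r) = 16 + 4*r)
F = 1 (F = -2 + 3 = 1)
g(f) = (-2 + f)*(5 + f) (g(f) = (5 + f)*(-2 + f) = (-2 + f)*(5 + f))
U(O) = 44 (U(O) = -10 + 6² + 3*6 = -10 + 36 + 18 = 44)
v(K) = 16 + 5*K (v(K) = 1*K + (16 + 4*K) = K + (16 + 4*K) = 16 + 5*K)
v(-2)*U(11) = (16 + 5*(-2))*44 = (16 - 10)*44 = 6*44 = 264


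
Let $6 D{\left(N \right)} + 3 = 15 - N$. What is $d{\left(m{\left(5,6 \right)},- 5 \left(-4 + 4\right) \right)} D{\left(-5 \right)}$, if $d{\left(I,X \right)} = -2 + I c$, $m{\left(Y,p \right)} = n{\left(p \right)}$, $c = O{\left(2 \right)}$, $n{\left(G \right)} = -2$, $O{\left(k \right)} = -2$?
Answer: $\frac{17}{3} \approx 5.6667$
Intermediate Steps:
$c = -2$
$m{\left(Y,p \right)} = -2$
$D{\left(N \right)} = 2 - \frac{N}{6}$ ($D{\left(N \right)} = - \frac{1}{2} + \frac{15 - N}{6} = - \frac{1}{2} - \left(- \frac{5}{2} + \frac{N}{6}\right) = 2 - \frac{N}{6}$)
$d{\left(I,X \right)} = -2 - 2 I$ ($d{\left(I,X \right)} = -2 + I \left(-2\right) = -2 - 2 I$)
$d{\left(m{\left(5,6 \right)},- 5 \left(-4 + 4\right) \right)} D{\left(-5 \right)} = \left(-2 - -4\right) \left(2 - - \frac{5}{6}\right) = \left(-2 + 4\right) \left(2 + \frac{5}{6}\right) = 2 \cdot \frac{17}{6} = \frac{17}{3}$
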